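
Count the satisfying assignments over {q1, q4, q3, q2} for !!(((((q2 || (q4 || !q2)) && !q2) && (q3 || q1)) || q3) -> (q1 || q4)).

Initial set: {!!(((((q2 || (q4 || !q2)) && !q2) && (q3 || q1)) || q3) -> (q1 || q4))}.
!!(((((q2 || (q4 || !q2)) && !q2) && (q3 || q1)) || q3) -> (q1 || q4)): drop double negation, giving (((((q2 || (q4 || !q2)) && !q2) && (q3 || q1)) || q3) -> (q1 || q4)).
(((((q2 || (q4 || !q2)) && !q2) && (q3 || q1)) || q3) -> (q1 || q4)): β-rule — branch into !((((q2 || (q4 || !q2)) && !q2) && (q3 || q1)) || q3)  //  (q1 || q4).
  branch 1 (add !((((q2 || (q4 || !q2)) && !q2) && (q3 || q1)) || q3)):
    !((((q2 || (q4 || !q2)) && !q2) && (q3 || q1)) || q3): α-rule — add !(((q2 || (q4 || !q2)) && !q2) && (q3 || q1)), !q3.
    !(((q2 || (q4 || !q2)) && !q2) && (q3 || q1)): β-rule — branch into !((q2 || (q4 || !q2)) && !q2)  //  !(q3 || q1).
      branch 1.1 (add !((q2 || (q4 || !q2)) && !q2)):
        !((q2 || (q4 || !q2)) && !q2): β-rule — branch into !(q2 || (q4 || !q2))  //  !!q2.
          branch 1.1.1 (add !(q2 || (q4 || !q2))):
            !(q2 || (q4 || !q2)): α-rule — add !q2, !(q4 || !q2).
            !(q4 || !q2): α-rule — add !q4, !!q2.
            × closes — contains both q2 and !q2.
          branch 1.1.2 (add !!q2):
            ○ open, literals {q2=true, q3=false}.
      branch 1.2 (add !(q3 || q1)):
        !(q3 || q1): α-rule — add !q3, !q1.
        ○ open, literals {q1=false, q3=false}.
  branch 2 (add (q1 || q4)):
    (q1 || q4): β-rule — branch into q1  //  q4.
      branch 2.1 (add q1):
        ○ open, literals {q1=true}.
      branch 2.2 (add q4):
        ○ open, literals {q4=true}.
1 branch closed, 4 open.
Each open branch fixes some atoms; the unmentioned ones are free. Counting distinct full assignments: branch {q2=true, q3=false} (q1, q4) contributes 4 new; branch {q1=false, q3=false} (q4, q2) contributes 2 new; branch {q1=true} (q4, q3, q2) contributes 6 new; branch {q4=true} (q1, q3, q2) contributes 2 new. Total: 14.

14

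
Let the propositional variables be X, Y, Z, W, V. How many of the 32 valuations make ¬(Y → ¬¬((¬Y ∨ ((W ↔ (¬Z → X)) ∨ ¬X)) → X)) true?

Initial set: {T ¬(Y → ¬¬((¬Y ∨ ((W ↔ (¬Z → X)) ∨ ¬X)) → X))}.
T ¬(Y → ¬¬((¬Y ∨ ((W ↔ (¬Z → X)) ∨ ¬X)) → X)): α-rule — add T Y, F ¬¬((¬Y ∨ ((W ↔ (¬Z → X)) ∨ ¬X)) → X).
F ¬¬((¬Y ∨ ((W ↔ (¬Z → X)) ∨ ¬X)) → X): drop double negation, giving F ((¬Y ∨ ((W ↔ (¬Z → X)) ∨ ¬X)) → X).
F ((¬Y ∨ ((W ↔ (¬Z → X)) ∨ ¬X)) → X): α-rule — add T (¬Y ∨ ((W ↔ (¬Z → X)) ∨ ¬X)), F X.
T (¬Y ∨ ((W ↔ (¬Z → X)) ∨ ¬X)): β-rule — branch into T ¬Y  //  T ((W ↔ (¬Z → X)) ∨ ¬X).
  branch 1 (add T ¬Y):
    × closes — contains both Y and ¬Y.
  branch 2 (add T ((W ↔ (¬Z → X)) ∨ ¬X)):
    T ((W ↔ (¬Z → X)) ∨ ¬X): β-rule — branch into T (W ↔ (¬Z → X))  //  T ¬X.
      branch 2.1 (add T (W ↔ (¬Z → X))):
        T (W ↔ (¬Z → X)): β-rule — branch into T W, T (¬Z → X)  //  F W, F (¬Z → X).
          branch 2.1.1 (add T W, T (¬Z → X)):
            T (¬Z → X): β-rule — branch into F ¬Z  //  T X.
              branch 2.1.1.1 (add F ¬Z):
                ○ open, literals {W=true, X=false, Y=true, Z=true}.
              branch 2.1.1.2 (add T X):
                × closes — contains both X and ¬X.
          branch 2.1.2 (add F W, F (¬Z → X)):
            F (¬Z → X): α-rule — add T ¬Z, F X.
            ○ open, literals {W=false, X=false, Y=true, Z=false}.
      branch 2.2 (add T ¬X):
        ○ open, literals {X=false, Y=true}.
2 branches closed, 3 open.
Each open branch fixes some atoms; the unmentioned ones are free. Counting distinct full assignments: branch {W=true, X=false, Y=true, Z=true} (V) contributes 2 new; branch {W=false, X=false, Y=true, Z=false} (V) contributes 2 new; branch {X=false, Y=true} (Z, W, V) contributes 4 new. Total: 8.

8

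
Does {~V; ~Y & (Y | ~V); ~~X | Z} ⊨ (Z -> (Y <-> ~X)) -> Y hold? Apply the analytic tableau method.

Initial set: {T ~V; T (~Y & (Y | ~V)); T (~~X | Z); F ((Z -> (Y <-> ~X)) -> Y)}.
T (~Y & (Y | ~V)): α-rule — add T ~Y, T (Y | ~V).
F ((Z -> (Y <-> ~X)) -> Y): α-rule — add T (Z -> (Y <-> ~X)), F Y.
T (~~X | Z): β-rule — branch into T ~~X  //  T Z.
  branch 1 (add T ~~X):
    T ~~X: drop double negation, giving T X.
    T (Y | ~V): β-rule — branch into T Y  //  T ~V.
      branch 1.1 (add T Y):
        × closes — contains both Y and ~Y.
      branch 1.2 (add T ~V):
        T (Z -> (Y <-> ~X)): β-rule — branch into F Z  //  T (Y <-> ~X).
          branch 1.2.1 (add F Z):
            ○ open, literals {V=false, X=true, Y=false, Z=false}.
          branch 1.2.2 (add T (Y <-> ~X)):
            T (Y <-> ~X): β-rule — branch into T Y, T ~X  //  F Y, F ~X.
              branch 1.2.2.1 (add T Y, T ~X):
                × closes — contains both Y and ~Y.
              branch 1.2.2.2 (add F Y, F ~X):
                ○ open, literals {V=false, X=true, Y=false}.
  branch 2 (add T Z):
    T (Y | ~V): β-rule — branch into T Y  //  T ~V.
      branch 2.1 (add T Y):
        × closes — contains both Y and ~Y.
      branch 2.2 (add T ~V):
        T (Z -> (Y <-> ~X)): β-rule — branch into F Z  //  T (Y <-> ~X).
          branch 2.2.1 (add F Z):
            × closes — contains both Z and ~Z.
          branch 2.2.2 (add T (Y <-> ~X)):
            T (Y <-> ~X): β-rule — branch into T Y, T ~X  //  F Y, F ~X.
              branch 2.2.2.1 (add T Y, T ~X):
                × closes — contains both Y and ~Y.
              branch 2.2.2.2 (add F Y, F ~X):
                ○ open, literals {V=false, X=true, Y=false, Z=true}.
5 branches closed, 3 open.
An open branch gives a countermodel: V=false, X=true, Y=false, Z=false (unmentioned atoms arbitrary); the premises hold there but the conclusion fails.

No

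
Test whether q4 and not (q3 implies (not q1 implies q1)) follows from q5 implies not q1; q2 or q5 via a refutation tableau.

Initial set: {(q5 implies not q1); (q2 or q5); not (q4 and not (q3 implies (not q1 implies q1)))}.
(q5 implies not q1): β-rule — branch into not q5  //  not q1.
  branch 1 (add not q5):
    (q2 or q5): β-rule — branch into q2  //  q5.
      branch 1.1 (add q2):
        not (q4 and not (q3 implies (not q1 implies q1))): β-rule — branch into not q4  //  not not (q3 implies (not q1 implies q1)).
          branch 1.1.1 (add not q4):
            ○ open, literals {q2=T, q4=F, q5=F}.
          branch 1.1.2 (add not not (q3 implies (not q1 implies q1))):
            not not (q3 implies (not q1 implies q1)): β-rule — branch into not q3  //  (not q1 implies q1).
              branch 1.1.2.1 (add not q3):
                ○ open, literals {q2=T, q3=F, q5=F}.
              branch 1.1.2.2 (add (not q1 implies q1)):
                (not q1 implies q1): β-rule — branch into not not q1  //  q1.
                  branch 1.1.2.2.1 (add not not q1):
                    ○ open, literals {q1=T, q2=T, q5=F}.
                  branch 1.1.2.2.2 (add q1):
                    ○ open, literals {q1=T, q2=T, q5=F}.
      branch 1.2 (add q5):
        × closes — contains both q5 and not q5.
  branch 2 (add not q1):
    (q2 or q5): β-rule — branch into q2  //  q5.
      branch 2.1 (add q2):
        not (q4 and not (q3 implies (not q1 implies q1))): β-rule — branch into not q4  //  not not (q3 implies (not q1 implies q1)).
          branch 2.1.1 (add not q4):
            ○ open, literals {q1=F, q2=T, q4=F}.
          branch 2.1.2 (add not not (q3 implies (not q1 implies q1))):
            not not (q3 implies (not q1 implies q1)): β-rule — branch into not q3  //  (not q1 implies q1).
              branch 2.1.2.1 (add not q3):
                ○ open, literals {q1=F, q2=T, q3=F}.
              branch 2.1.2.2 (add (not q1 implies q1)):
                (not q1 implies q1): β-rule — branch into not not q1  //  q1.
                  branch 2.1.2.2.1 (add not not q1):
                    × closes — contains both q1 and not q1.
                  branch 2.1.2.2.2 (add q1):
                    × closes — contains both q1 and not q1.
      branch 2.2 (add q5):
        not (q4 and not (q3 implies (not q1 implies q1))): β-rule — branch into not q4  //  not not (q3 implies (not q1 implies q1)).
          branch 2.2.1 (add not q4):
            ○ open, literals {q1=F, q4=F, q5=T}.
          branch 2.2.2 (add not not (q3 implies (not q1 implies q1))):
            not not (q3 implies (not q1 implies q1)): β-rule — branch into not q3  //  (not q1 implies q1).
              branch 2.2.2.1 (add not q3):
                ○ open, literals {q1=F, q3=F, q5=T}.
              branch 2.2.2.2 (add (not q1 implies q1)):
                (not q1 implies q1): β-rule — branch into not not q1  //  q1.
                  branch 2.2.2.2.1 (add not not q1):
                    × closes — contains both q1 and not q1.
                  branch 2.2.2.2.2 (add q1):
                    × closes — contains both q1 and not q1.
5 branches closed, 8 open.
An open branch gives a countermodel: q2=T, q4=F, q5=F (unmentioned atoms arbitrary); the premises hold there but the conclusion fails.

No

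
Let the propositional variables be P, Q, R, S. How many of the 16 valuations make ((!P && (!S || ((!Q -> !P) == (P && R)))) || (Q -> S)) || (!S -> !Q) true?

14

Initial set: {T (((!P && (!S || ((!Q -> !P) == (P && R)))) || (Q -> S)) || (!S -> !Q))}.
T (((!P && (!S || ((!Q -> !P) == (P && R)))) || (Q -> S)) || (!S -> !Q)): β-rule — branch into T ((!P && (!S || ((!Q -> !P) == (P && R)))) || (Q -> S))  //  T (!S -> !Q).
  branch 1 (add T ((!P && (!S || ((!Q -> !P) == (P && R)))) || (Q -> S))):
    T ((!P && (!S || ((!Q -> !P) == (P && R)))) || (Q -> S)): β-rule — branch into T (!P && (!S || ((!Q -> !P) == (P && R))))  //  T (Q -> S).
      branch 1.1 (add T (!P && (!S || ((!Q -> !P) == (P && R))))):
        T (!P && (!S || ((!Q -> !P) == (P && R)))): α-rule — add T !P, T (!S || ((!Q -> !P) == (P && R))).
        T (!S || ((!Q -> !P) == (P && R))): β-rule — branch into T !S  //  T ((!Q -> !P) == (P && R)).
          branch 1.1.1 (add T !S):
            ○ open, literals {P=0, S=0}.
          branch 1.1.2 (add T ((!Q -> !P) == (P && R))):
            T ((!Q -> !P) == (P && R)): β-rule — branch into T (!Q -> !P), T (P && R)  //  F (!Q -> !P), F (P && R).
              branch 1.1.2.1 (add T (!Q -> !P), T (P && R)):
                T (P && R): α-rule — add T P, T R.
                × closes — contains both P and !P.
              branch 1.1.2.2 (add F (!Q -> !P), F (P && R)):
                F (!Q -> !P): α-rule — add T !Q, F !P.
                × closes — contains both P and !P.
      branch 1.2 (add T (Q -> S)):
        T (Q -> S): β-rule — branch into F Q  //  T S.
          branch 1.2.1 (add F Q):
            ○ open, literals {Q=0}.
          branch 1.2.2 (add T S):
            ○ open, literals {S=1}.
  branch 2 (add T (!S -> !Q)):
    T (!S -> !Q): β-rule — branch into F !S  //  T !Q.
      branch 2.1 (add F !S):
        ○ open, literals {S=1}.
      branch 2.2 (add T !Q):
        ○ open, literals {Q=0}.
2 branches closed, 5 open.
Each open branch fixes some atoms; the unmentioned ones are free. Counting distinct full assignments: branch {P=0, S=0} (Q, R) contributes 4 new; branch {Q=0} (P, R, S) contributes 6 new; branch {S=1} (P, Q, R) contributes 4 new; branch {S=1} (P, Q, R) contributes 0 new; branch {Q=0} (P, R, S) contributes 0 new. Total: 14.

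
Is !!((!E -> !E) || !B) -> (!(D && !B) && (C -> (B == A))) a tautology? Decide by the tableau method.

Assume the negation and expand:
Initial set: {!(!!((!E -> !E) || !B) -> (!(D && !B) && (C -> (B == A))))}.
!(!!((!E -> !E) || !B) -> (!(D && !B) && (C -> (B == A)))): α-rule — add !!((!E -> !E) || !B), !(!(D && !B) && (C -> (B == A))).
!!((!E -> !E) || !B): drop double negation, giving ((!E -> !E) || !B).
!(!(D && !B) && (C -> (B == A))): β-rule — branch into !!(D && !B)  //  !(C -> (B == A)).
  branch 1 (add !!(D && !B)):
    !!(D && !B): α-rule — add D, !B.
    ((!E -> !E) || !B): β-rule — branch into (!E -> !E)  //  !B.
      branch 1.1 (add (!E -> !E)):
        (!E -> !E): β-rule — branch into !!E  //  !E.
          branch 1.1.1 (add !!E):
            ○ open, literals {B=F, D=T, E=T}.
          branch 1.1.2 (add !E):
            ○ open, literals {B=F, D=T, E=F}.
      branch 1.2 (add !B):
        ○ open, literals {B=F, D=T}.
  branch 2 (add !(C -> (B == A))):
    !(C -> (B == A)): α-rule — add C, !(B == A).
    ((!E -> !E) || !B): β-rule — branch into (!E -> !E)  //  !B.
      branch 2.1 (add (!E -> !E)):
        !(B == A): β-rule — branch into B, !A  //  !B, A.
          branch 2.1.1 (add B, !A):
            (!E -> !E): β-rule — branch into !!E  //  !E.
              branch 2.1.1.1 (add !!E):
                ○ open, literals {A=F, B=T, C=T, E=T}.
              branch 2.1.1.2 (add !E):
                ○ open, literals {A=F, B=T, C=T, E=F}.
          branch 2.1.2 (add !B, A):
            (!E -> !E): β-rule — branch into !!E  //  !E.
              branch 2.1.2.1 (add !!E):
                ○ open, literals {A=T, B=F, C=T, E=T}.
              branch 2.1.2.2 (add !E):
                ○ open, literals {A=T, B=F, C=T, E=F}.
      branch 2.2 (add !B):
        !(B == A): β-rule — branch into B, !A  //  !B, A.
          branch 2.2.1 (add B, !A):
            × closes — contains both B and !B.
          branch 2.2.2 (add !B, A):
            ○ open, literals {A=T, B=F, C=T}.
1 branch closed, 8 open.
An open branch gives a countermodel: B=F, D=T, E=T (unmentioned atoms arbitrary); under it the original formula is false.

Not valid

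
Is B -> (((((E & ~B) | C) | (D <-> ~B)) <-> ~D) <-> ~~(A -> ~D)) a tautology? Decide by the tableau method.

Assume the negation and expand:
Initial set: {~(B -> (((((E & ~B) | C) | (D <-> ~B)) <-> ~D) <-> ~~(A -> ~D)))}.
~(B -> (((((E & ~B) | C) | (D <-> ~B)) <-> ~D) <-> ~~(A -> ~D))): α-rule — add B, ~(((((E & ~B) | C) | (D <-> ~B)) <-> ~D) <-> ~~(A -> ~D)).
~(((((E & ~B) | C) | (D <-> ~B)) <-> ~D) <-> ~~(A -> ~D)): β-rule — branch into ((((E & ~B) | C) | (D <-> ~B)) <-> ~D), ~~~(A -> ~D)  //  ~((((E & ~B) | C) | (D <-> ~B)) <-> ~D), ~~(A -> ~D).
  branch 1 (add ((((E & ~B) | C) | (D <-> ~B)) <-> ~D), ~~~(A -> ~D)):
    ~~~(A -> ~D): drop double negation, giving ~(A -> ~D).
    ~(A -> ~D): α-rule — add A, ~~D.
    ((((E & ~B) | C) | (D <-> ~B)) <-> ~D): β-rule — branch into (((E & ~B) | C) | (D <-> ~B)), ~D  //  ~(((E & ~B) | C) | (D <-> ~B)), ~~D.
      branch 1.1 (add (((E & ~B) | C) | (D <-> ~B)), ~D):
        × closes — contains both D and ~D.
      branch 1.2 (add ~(((E & ~B) | C) | (D <-> ~B)), ~~D):
        ~(((E & ~B) | C) | (D <-> ~B)): α-rule — add ~((E & ~B) | C), ~(D <-> ~B).
        ~((E & ~B) | C): α-rule — add ~(E & ~B), ~C.
        ~(D <-> ~B): β-rule — branch into D, ~~B  //  ~D, ~B.
          branch 1.2.1 (add D, ~~B):
            ~(E & ~B): β-rule — branch into ~E  //  ~~B.
              branch 1.2.1.1 (add ~E):
                ○ open, literals {A=1, B=1, C=0, D=1, E=0}.
              branch 1.2.1.2 (add ~~B):
                ○ open, literals {A=1, B=1, C=0, D=1}.
          branch 1.2.2 (add ~D, ~B):
            × closes — contains both D and ~D.
  branch 2 (add ~((((E & ~B) | C) | (D <-> ~B)) <-> ~D), ~~(A -> ~D)):
    ~~(A -> ~D): drop double negation, giving (A -> ~D).
    ~((((E & ~B) | C) | (D <-> ~B)) <-> ~D): β-rule — branch into (((E & ~B) | C) | (D <-> ~B)), ~~D  //  ~(((E & ~B) | C) | (D <-> ~B)), ~D.
      branch 2.1 (add (((E & ~B) | C) | (D <-> ~B)), ~~D):
        (A -> ~D): β-rule — branch into ~A  //  ~D.
          branch 2.1.1 (add ~A):
            (((E & ~B) | C) | (D <-> ~B)): β-rule — branch into ((E & ~B) | C)  //  (D <-> ~B).
              branch 2.1.1.1 (add ((E & ~B) | C)):
                ((E & ~B) | C): β-rule — branch into (E & ~B)  //  C.
                  branch 2.1.1.1.1 (add (E & ~B)):
                    (E & ~B): α-rule — add E, ~B.
                    × closes — contains both B and ~B.
                  branch 2.1.1.1.2 (add C):
                    ○ open, literals {A=0, B=1, C=1, D=1}.
              branch 2.1.1.2 (add (D <-> ~B)):
                (D <-> ~B): β-rule — branch into D, ~B  //  ~D, ~~B.
                  branch 2.1.1.2.1 (add D, ~B):
                    × closes — contains both B and ~B.
                  branch 2.1.1.2.2 (add ~D, ~~B):
                    × closes — contains both D and ~D.
          branch 2.1.2 (add ~D):
            × closes — contains both D and ~D.
      branch 2.2 (add ~(((E & ~B) | C) | (D <-> ~B)), ~D):
        ~(((E & ~B) | C) | (D <-> ~B)): α-rule — add ~((E & ~B) | C), ~(D <-> ~B).
        ~((E & ~B) | C): α-rule — add ~(E & ~B), ~C.
        (A -> ~D): β-rule — branch into ~A  //  ~D.
          branch 2.2.1 (add ~A):
            ~(D <-> ~B): β-rule — branch into D, ~~B  //  ~D, ~B.
              branch 2.2.1.1 (add D, ~~B):
                × closes — contains both D and ~D.
              branch 2.2.1.2 (add ~D, ~B):
                × closes — contains both B and ~B.
          branch 2.2.2 (add ~D):
            ~(D <-> ~B): β-rule — branch into D, ~~B  //  ~D, ~B.
              branch 2.2.2.1 (add D, ~~B):
                × closes — contains both D and ~D.
              branch 2.2.2.2 (add ~D, ~B):
                × closes — contains both B and ~B.
10 branches closed, 3 open.
An open branch gives a countermodel: A=1, B=1, C=0, D=1, E=0 (unmentioned atoms arbitrary); under it the original formula is false.

Not valid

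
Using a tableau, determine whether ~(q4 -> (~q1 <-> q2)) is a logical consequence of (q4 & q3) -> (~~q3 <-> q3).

Initial set: {((q4 & q3) -> (~~q3 <-> q3)); ~~(q4 -> (~q1 <-> q2))}.
((q4 & q3) -> (~~q3 <-> q3)): β-rule — branch into ~(q4 & q3)  //  (~~q3 <-> q3).
  branch 1 (add ~(q4 & q3)):
    ~~(q4 -> (~q1 <-> q2)): β-rule — branch into ~q4  //  (~q1 <-> q2).
      branch 1.1 (add ~q4):
        ~(q4 & q3): β-rule — branch into ~q4  //  ~q3.
          branch 1.1.1 (add ~q4):
            ○ open, literals {q4=0}.
          branch 1.1.2 (add ~q3):
            ○ open, literals {q3=0, q4=0}.
      branch 1.2 (add (~q1 <-> q2)):
        ~(q4 & q3): β-rule — branch into ~q4  //  ~q3.
          branch 1.2.1 (add ~q4):
            (~q1 <-> q2): β-rule — branch into ~q1, q2  //  ~~q1, ~q2.
              branch 1.2.1.1 (add ~q1, q2):
                ○ open, literals {q1=0, q2=1, q4=0}.
              branch 1.2.1.2 (add ~~q1, ~q2):
                ○ open, literals {q1=1, q2=0, q4=0}.
          branch 1.2.2 (add ~q3):
            (~q1 <-> q2): β-rule — branch into ~q1, q2  //  ~~q1, ~q2.
              branch 1.2.2.1 (add ~q1, q2):
                ○ open, literals {q1=0, q2=1, q3=0}.
              branch 1.2.2.2 (add ~~q1, ~q2):
                ○ open, literals {q1=1, q2=0, q3=0}.
  branch 2 (add (~~q3 <-> q3)):
    ~~(q4 -> (~q1 <-> q2)): β-rule — branch into ~q4  //  (~q1 <-> q2).
      branch 2.1 (add ~q4):
        (~~q3 <-> q3): β-rule — branch into ~~q3, q3  //  ~~~q3, ~q3.
          branch 2.1.1 (add ~~q3, q3):
            ~~q3: drop double negation, giving q3.
            ○ open, literals {q3=1, q4=0}.
          branch 2.1.2 (add ~~~q3, ~q3):
            ~~~q3: drop double negation, giving ~q3.
            ○ open, literals {q3=0, q4=0}.
      branch 2.2 (add (~q1 <-> q2)):
        (~~q3 <-> q3): β-rule — branch into ~~q3, q3  //  ~~~q3, ~q3.
          branch 2.2.1 (add ~~q3, q3):
            ~~q3: drop double negation, giving q3.
            (~q1 <-> q2): β-rule — branch into ~q1, q2  //  ~~q1, ~q2.
              branch 2.2.1.1 (add ~q1, q2):
                ○ open, literals {q1=0, q2=1, q3=1}.
              branch 2.2.1.2 (add ~~q1, ~q2):
                ○ open, literals {q1=1, q2=0, q3=1}.
          branch 2.2.2 (add ~~~q3, ~q3):
            ~~~q3: drop double negation, giving ~q3.
            (~q1 <-> q2): β-rule — branch into ~q1, q2  //  ~~q1, ~q2.
              branch 2.2.2.1 (add ~q1, q2):
                ○ open, literals {q1=0, q2=1, q3=0}.
              branch 2.2.2.2 (add ~~q1, ~q2):
                ○ open, literals {q1=1, q2=0, q3=0}.
0 branches closed, 12 open.
An open branch gives a countermodel: q4=0 (unmentioned atoms arbitrary); the premises hold there but the conclusion fails.

No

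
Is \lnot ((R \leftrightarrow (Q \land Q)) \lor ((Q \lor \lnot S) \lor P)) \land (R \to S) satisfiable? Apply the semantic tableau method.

Satisfiable

Initial set: {(\lnot ((R \leftrightarrow (Q \land Q)) \lor ((Q \lor \lnot S) \lor P)) \land (R \to S))}.
(\lnot ((R \leftrightarrow (Q \land Q)) \lor ((Q \lor \lnot S) \lor P)) \land (R \to S)): α-rule — add \lnot ((R \leftrightarrow (Q \land Q)) \lor ((Q \lor \lnot S) \lor P)), (R \to S).
\lnot ((R \leftrightarrow (Q \land Q)) \lor ((Q \lor \lnot S) \lor P)): α-rule — add \lnot (R \leftrightarrow (Q \land Q)), \lnot ((Q \lor \lnot S) \lor P).
\lnot ((Q \lor \lnot S) \lor P): α-rule — add \lnot (Q \lor \lnot S), \lnot P.
\lnot (Q \lor \lnot S): α-rule — add \lnot Q, \lnot \lnot S.
(R \to S): β-rule — branch into \lnot R  //  S.
  branch 1 (add \lnot R):
    \lnot (R \leftrightarrow (Q \land Q)): β-rule — branch into R, \lnot (Q \land Q)  //  \lnot R, (Q \land Q).
      branch 1.1 (add R, \lnot (Q \land Q)):
        × closes — contains both R and \lnot R.
      branch 1.2 (add \lnot R, (Q \land Q)):
        (Q \land Q): α-rule — add Q, Q.
        × closes — contains both Q and \lnot Q.
  branch 2 (add S):
    \lnot (R \leftrightarrow (Q \land Q)): β-rule — branch into R, \lnot (Q \land Q)  //  \lnot R, (Q \land Q).
      branch 2.1 (add R, \lnot (Q \land Q)):
        \lnot (Q \land Q): β-rule — branch into \lnot Q  //  \lnot Q.
          branch 2.1.1 (add \lnot Q):
            ○ open, literals {P=0, Q=0, R=1, S=1}.
          branch 2.1.2 (add \lnot Q):
            ○ open, literals {P=0, Q=0, R=1, S=1}.
      branch 2.2 (add \lnot R, (Q \land Q)):
        (Q \land Q): α-rule — add Q, Q.
        × closes — contains both Q and \lnot Q.
3 branches closed, 2 open.
An open branch gives a satisfying assignment: P=0, Q=0, R=1, S=1.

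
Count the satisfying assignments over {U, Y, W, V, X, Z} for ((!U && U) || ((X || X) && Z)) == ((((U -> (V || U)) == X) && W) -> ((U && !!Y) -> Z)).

Initial set: {(((!U && U) || ((X || X) && Z)) == ((((U -> (V || U)) == X) && W) -> ((U && !!Y) -> Z)))}.
(((!U && U) || ((X || X) && Z)) == ((((U -> (V || U)) == X) && W) -> ((U && !!Y) -> Z))): β-rule — branch into ((!U && U) || ((X || X) && Z)), ((((U -> (V || U)) == X) && W) -> ((U && !!Y) -> Z))  //  !((!U && U) || ((X || X) && Z)), !((((U -> (V || U)) == X) && W) -> ((U && !!Y) -> Z)).
  branch 1 (add ((!U && U) || ((X || X) && Z)), ((((U -> (V || U)) == X) && W) -> ((U && !!Y) -> Z))):
    ((!U && U) || ((X || X) && Z)): β-rule — branch into (!U && U)  //  ((X || X) && Z).
      branch 1.1 (add (!U && U)):
        (!U && U): α-rule — add !U, U.
        × closes — contains both U and !U.
      branch 1.2 (add ((X || X) && Z)):
        ((X || X) && Z): α-rule — add (X || X), Z.
        ((((U -> (V || U)) == X) && W) -> ((U && !!Y) -> Z)): β-rule — branch into !(((U -> (V || U)) == X) && W)  //  ((U && !!Y) -> Z).
          branch 1.2.1 (add !(((U -> (V || U)) == X) && W)):
            (X || X): β-rule — branch into X  //  X.
              branch 1.2.1.1 (add X):
                !(((U -> (V || U)) == X) && W): β-rule — branch into !((U -> (V || U)) == X)  //  !W.
                  branch 1.2.1.1.1 (add !((U -> (V || U)) == X)):
                    !((U -> (V || U)) == X): β-rule — branch into (U -> (V || U)), !X  //  !(U -> (V || U)), X.
                      branch 1.2.1.1.1.1 (add (U -> (V || U)), !X):
                        × closes — contains both X and !X.
                      branch 1.2.1.1.1.2 (add !(U -> (V || U)), X):
                        !(U -> (V || U)): α-rule — add U, !(V || U).
                        !(V || U): α-rule — add !V, !U.
                        × closes — contains both U and !U.
                  branch 1.2.1.1.2 (add !W):
                    ○ open, literals {W=0, X=1, Z=1}.
              branch 1.2.1.2 (add X):
                !(((U -> (V || U)) == X) && W): β-rule — branch into !((U -> (V || U)) == X)  //  !W.
                  branch 1.2.1.2.1 (add !((U -> (V || U)) == X)):
                    !((U -> (V || U)) == X): β-rule — branch into (U -> (V || U)), !X  //  !(U -> (V || U)), X.
                      branch 1.2.1.2.1.1 (add (U -> (V || U)), !X):
                        × closes — contains both X and !X.
                      branch 1.2.1.2.1.2 (add !(U -> (V || U)), X):
                        !(U -> (V || U)): α-rule — add U, !(V || U).
                        !(V || U): α-rule — add !V, !U.
                        × closes — contains both U and !U.
                  branch 1.2.1.2.2 (add !W):
                    ○ open, literals {W=0, X=1, Z=1}.
          branch 1.2.2 (add ((U && !!Y) -> Z)):
            (X || X): β-rule — branch into X  //  X.
              branch 1.2.2.1 (add X):
                ((U && !!Y) -> Z): β-rule — branch into !(U && !!Y)  //  Z.
                  branch 1.2.2.1.1 (add !(U && !!Y)):
                    !(U && !!Y): β-rule — branch into !U  //  !!!Y.
                      branch 1.2.2.1.1.1 (add !U):
                        ○ open, literals {U=0, X=1, Z=1}.
                      branch 1.2.2.1.1.2 (add !!!Y):
                        !!!Y: drop double negation, giving !Y.
                        ○ open, literals {X=1, Y=0, Z=1}.
                  branch 1.2.2.1.2 (add Z):
                    ○ open, literals {X=1, Z=1}.
              branch 1.2.2.2 (add X):
                ((U && !!Y) -> Z): β-rule — branch into !(U && !!Y)  //  Z.
                  branch 1.2.2.2.1 (add !(U && !!Y)):
                    !(U && !!Y): β-rule — branch into !U  //  !!!Y.
                      branch 1.2.2.2.1.1 (add !U):
                        ○ open, literals {U=0, X=1, Z=1}.
                      branch 1.2.2.2.1.2 (add !!!Y):
                        !!!Y: drop double negation, giving !Y.
                        ○ open, literals {X=1, Y=0, Z=1}.
                  branch 1.2.2.2.2 (add Z):
                    ○ open, literals {X=1, Z=1}.
  branch 2 (add !((!U && U) || ((X || X) && Z)), !((((U -> (V || U)) == X) && W) -> ((U && !!Y) -> Z))):
    !((!U && U) || ((X || X) && Z)): α-rule — add !(!U && U), !((X || X) && Z).
    !((((U -> (V || U)) == X) && W) -> ((U && !!Y) -> Z)): α-rule — add (((U -> (V || U)) == X) && W), !((U && !!Y) -> Z).
    (((U -> (V || U)) == X) && W): α-rule — add ((U -> (V || U)) == X), W.
    !((U && !!Y) -> Z): α-rule — add (U && !!Y), !Z.
    (U && !!Y): α-rule — add U, !!Y.
    !!Y: drop double negation, giving Y.
    !(!U && U): β-rule — branch into !!U  //  !U.
      branch 2.1 (add !!U):
        !((X || X) && Z): β-rule — branch into !(X || X)  //  !Z.
          branch 2.1.1 (add !(X || X)):
            !(X || X): α-rule — add !X, !X.
            ((U -> (V || U)) == X): β-rule — branch into (U -> (V || U)), X  //  !(U -> (V || U)), !X.
              branch 2.1.1.1 (add (U -> (V || U)), X):
                × closes — contains both X and !X.
              branch 2.1.1.2 (add !(U -> (V || U)), !X):
                !(U -> (V || U)): α-rule — add U, !(V || U).
                !(V || U): α-rule — add !V, !U.
                × closes — contains both U and !U.
          branch 2.1.2 (add !Z):
            ((U -> (V || U)) == X): β-rule — branch into (U -> (V || U)), X  //  !(U -> (V || U)), !X.
              branch 2.1.2.1 (add (U -> (V || U)), X):
                (U -> (V || U)): β-rule — branch into !U  //  (V || U).
                  branch 2.1.2.1.1 (add !U):
                    × closes — contains both U and !U.
                  branch 2.1.2.1.2 (add (V || U)):
                    (V || U): β-rule — branch into V  //  U.
                      branch 2.1.2.1.2.1 (add V):
                        ○ open, literals {U=1, V=1, W=1, X=1, Y=1, Z=0}.
                      branch 2.1.2.1.2.2 (add U):
                        ○ open, literals {U=1, W=1, X=1, Y=1, Z=0}.
              branch 2.1.2.2 (add !(U -> (V || U)), !X):
                !(U -> (V || U)): α-rule — add U, !(V || U).
                !(V || U): α-rule — add !V, !U.
                × closes — contains both U and !U.
      branch 2.2 (add !U):
        × closes — contains both U and !U.
10 branches closed, 10 open.
Each open branch fixes some atoms; the unmentioned ones are free. Counting distinct full assignments: branch {W=0, X=1, Z=1} (U, Y, V) contributes 8 new; branch {W=0, X=1, Z=1} (U, Y, V) contributes 0 new; branch {U=0, X=1, Z=1} (Y, W, V) contributes 4 new; branch {X=1, Y=0, Z=1} (U, W, V) contributes 2 new; branch {X=1, Z=1} (U, Y, W, V) contributes 2 new; branch {U=0, X=1, Z=1} (Y, W, V) contributes 0 new; branch {X=1, Y=0, Z=1} (U, W, V) contributes 0 new; branch {X=1, Z=1} (U, Y, W, V) contributes 0 new; branch {U=1, V=1, W=1, X=1, Y=1, Z=0} (none free) contributes 1 new; branch {U=1, W=1, X=1, Y=1, Z=0} (V) contributes 1 new. Total: 18.

18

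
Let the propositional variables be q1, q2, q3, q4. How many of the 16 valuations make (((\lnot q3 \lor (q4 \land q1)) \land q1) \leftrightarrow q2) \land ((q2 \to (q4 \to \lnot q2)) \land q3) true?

3

Initial set: {T ((((\lnot q3 \lor (q4 \land q1)) \land q1) \leftrightarrow q2) \land ((q2 \to (q4 \to \lnot q2)) \land q3))}.
T ((((\lnot q3 \lor (q4 \land q1)) \land q1) \leftrightarrow q2) \land ((q2 \to (q4 \to \lnot q2)) \land q3)): α-rule — add T (((\lnot q3 \lor (q4 \land q1)) \land q1) \leftrightarrow q2), T ((q2 \to (q4 \to \lnot q2)) \land q3).
T ((q2 \to (q4 \to \lnot q2)) \land q3): α-rule — add T (q2 \to (q4 \to \lnot q2)), T q3.
T (((\lnot q3 \lor (q4 \land q1)) \land q1) \leftrightarrow q2): β-rule — branch into T ((\lnot q3 \lor (q4 \land q1)) \land q1), T q2  //  F ((\lnot q3 \lor (q4 \land q1)) \land q1), F q2.
  branch 1 (add T ((\lnot q3 \lor (q4 \land q1)) \land q1), T q2):
    T ((\lnot q3 \lor (q4 \land q1)) \land q1): α-rule — add T (\lnot q3 \lor (q4 \land q1)), T q1.
    T (q2 \to (q4 \to \lnot q2)): β-rule — branch into F q2  //  T (q4 \to \lnot q2).
      branch 1.1 (add F q2):
        × closes — contains both q2 and \lnot q2.
      branch 1.2 (add T (q4 \to \lnot q2)):
        T (\lnot q3 \lor (q4 \land q1)): β-rule — branch into T \lnot q3  //  T (q4 \land q1).
          branch 1.2.1 (add T \lnot q3):
            × closes — contains both q3 and \lnot q3.
          branch 1.2.2 (add T (q4 \land q1)):
            T (q4 \land q1): α-rule — add T q4, T q1.
            T (q4 \to \lnot q2): β-rule — branch into F q4  //  T \lnot q2.
              branch 1.2.2.1 (add F q4):
                × closes — contains both q4 and \lnot q4.
              branch 1.2.2.2 (add T \lnot q2):
                × closes — contains both q2 and \lnot q2.
  branch 2 (add F ((\lnot q3 \lor (q4 \land q1)) \land q1), F q2):
    T (q2 \to (q4 \to \lnot q2)): β-rule — branch into F q2  //  T (q4 \to \lnot q2).
      branch 2.1 (add F q2):
        F ((\lnot q3 \lor (q4 \land q1)) \land q1): β-rule — branch into F (\lnot q3 \lor (q4 \land q1))  //  F q1.
          branch 2.1.1 (add F (\lnot q3 \lor (q4 \land q1))):
            F (\lnot q3 \lor (q4 \land q1)): α-rule — add F \lnot q3, F (q4 \land q1).
            F (q4 \land q1): β-rule — branch into F q4  //  F q1.
              branch 2.1.1.1 (add F q4):
                ○ open, literals {q2=0, q3=1, q4=0}.
              branch 2.1.1.2 (add F q1):
                ○ open, literals {q1=0, q2=0, q3=1}.
          branch 2.1.2 (add F q1):
            ○ open, literals {q1=0, q2=0, q3=1}.
      branch 2.2 (add T (q4 \to \lnot q2)):
        F ((\lnot q3 \lor (q4 \land q1)) \land q1): β-rule — branch into F (\lnot q3 \lor (q4 \land q1))  //  F q1.
          branch 2.2.1 (add F (\lnot q3 \lor (q4 \land q1))):
            F (\lnot q3 \lor (q4 \land q1)): α-rule — add F \lnot q3, F (q4 \land q1).
            T (q4 \to \lnot q2): β-rule — branch into F q4  //  T \lnot q2.
              branch 2.2.1.1 (add F q4):
                F (q4 \land q1): β-rule — branch into F q4  //  F q1.
                  branch 2.2.1.1.1 (add F q4):
                    ○ open, literals {q2=0, q3=1, q4=0}.
                  branch 2.2.1.1.2 (add F q1):
                    ○ open, literals {q1=0, q2=0, q3=1, q4=0}.
              branch 2.2.1.2 (add T \lnot q2):
                F (q4 \land q1): β-rule — branch into F q4  //  F q1.
                  branch 2.2.1.2.1 (add F q4):
                    ○ open, literals {q2=0, q3=1, q4=0}.
                  branch 2.2.1.2.2 (add F q1):
                    ○ open, literals {q1=0, q2=0, q3=1}.
          branch 2.2.2 (add F q1):
            T (q4 \to \lnot q2): β-rule — branch into F q4  //  T \lnot q2.
              branch 2.2.2.1 (add F q4):
                ○ open, literals {q1=0, q2=0, q3=1, q4=0}.
              branch 2.2.2.2 (add T \lnot q2):
                ○ open, literals {q1=0, q2=0, q3=1}.
4 branches closed, 9 open.
Each open branch fixes some atoms; the unmentioned ones are free. Counting distinct full assignments: branch {q2=0, q3=1, q4=0} (q1) contributes 2 new; branch {q1=0, q2=0, q3=1} (q4) contributes 1 new; branch {q1=0, q2=0, q3=1} (q4) contributes 0 new; branch {q2=0, q3=1, q4=0} (q1) contributes 0 new; branch {q1=0, q2=0, q3=1, q4=0} (none free) contributes 0 new; branch {q2=0, q3=1, q4=0} (q1) contributes 0 new; branch {q1=0, q2=0, q3=1} (q4) contributes 0 new; branch {q1=0, q2=0, q3=1, q4=0} (none free) contributes 0 new; branch {q1=0, q2=0, q3=1} (q4) contributes 0 new. Total: 3.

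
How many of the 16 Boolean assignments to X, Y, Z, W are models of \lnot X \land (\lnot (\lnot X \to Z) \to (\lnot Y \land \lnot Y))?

Initial set: {(\lnot X \land (\lnot (\lnot X \to Z) \to (\lnot Y \land \lnot Y)))}.
(\lnot X \land (\lnot (\lnot X \to Z) \to (\lnot Y \land \lnot Y))): α-rule — add \lnot X, (\lnot (\lnot X \to Z) \to (\lnot Y \land \lnot Y)).
(\lnot (\lnot X \to Z) \to (\lnot Y \land \lnot Y)): β-rule — branch into \lnot \lnot (\lnot X \to Z)  //  (\lnot Y \land \lnot Y).
  branch 1 (add \lnot \lnot (\lnot X \to Z)):
    \lnot \lnot (\lnot X \to Z): β-rule — branch into \lnot \lnot X  //  Z.
      branch 1.1 (add \lnot \lnot X):
        × closes — contains both X and \lnot X.
      branch 1.2 (add Z):
        ○ open, literals {X=F, Z=T}.
  branch 2 (add (\lnot Y \land \lnot Y)):
    (\lnot Y \land \lnot Y): α-rule — add \lnot Y, \lnot Y.
    ○ open, literals {X=F, Y=F}.
1 branch closed, 2 open.
Each open branch fixes some atoms; the unmentioned ones are free. Counting distinct full assignments: branch {X=F, Z=T} (Y, W) contributes 4 new; branch {X=F, Y=F} (Z, W) contributes 2 new. Total: 6.

6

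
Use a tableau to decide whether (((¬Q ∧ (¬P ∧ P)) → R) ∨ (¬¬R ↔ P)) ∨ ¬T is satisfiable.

Satisfiable

Initial set: {((((¬Q ∧ (¬P ∧ P)) → R) ∨ (¬¬R ↔ P)) ∨ ¬T)}.
((((¬Q ∧ (¬P ∧ P)) → R) ∨ (¬¬R ↔ P)) ∨ ¬T): β-rule — branch into (((¬Q ∧ (¬P ∧ P)) → R) ∨ (¬¬R ↔ P))  //  ¬T.
  branch 1 (add (((¬Q ∧ (¬P ∧ P)) → R) ∨ (¬¬R ↔ P))):
    (((¬Q ∧ (¬P ∧ P)) → R) ∨ (¬¬R ↔ P)): β-rule — branch into ((¬Q ∧ (¬P ∧ P)) → R)  //  (¬¬R ↔ P).
      branch 1.1 (add ((¬Q ∧ (¬P ∧ P)) → R)):
        ((¬Q ∧ (¬P ∧ P)) → R): β-rule — branch into ¬(¬Q ∧ (¬P ∧ P))  //  R.
          branch 1.1.1 (add ¬(¬Q ∧ (¬P ∧ P))):
            ¬(¬Q ∧ (¬P ∧ P)): β-rule — branch into ¬¬Q  //  ¬(¬P ∧ P).
              branch 1.1.1.1 (add ¬¬Q):
                ○ open, literals {Q=T}.
              branch 1.1.1.2 (add ¬(¬P ∧ P)):
                ¬(¬P ∧ P): β-rule — branch into ¬¬P  //  ¬P.
                  branch 1.1.1.2.1 (add ¬¬P):
                    ○ open, literals {P=T}.
                  branch 1.1.1.2.2 (add ¬P):
                    ○ open, literals {P=F}.
          branch 1.1.2 (add R):
            ○ open, literals {R=T}.
      branch 1.2 (add (¬¬R ↔ P)):
        (¬¬R ↔ P): β-rule — branch into ¬¬R, P  //  ¬¬¬R, ¬P.
          branch 1.2.1 (add ¬¬R, P):
            ¬¬R: drop double negation, giving R.
            ○ open, literals {P=T, R=T}.
          branch 1.2.2 (add ¬¬¬R, ¬P):
            ¬¬¬R: drop double negation, giving ¬R.
            ○ open, literals {P=F, R=F}.
  branch 2 (add ¬T):
    ○ open, literals {T=F}.
0 branches closed, 7 open.
An open branch gives a satisfying assignment: Q=T.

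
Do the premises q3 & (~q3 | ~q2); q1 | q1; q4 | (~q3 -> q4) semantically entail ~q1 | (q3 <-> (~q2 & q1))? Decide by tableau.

Yes

Initial set: {(q3 & (~q3 | ~q2)); (q1 | q1); (q4 | (~q3 -> q4)); ~(~q1 | (q3 <-> (~q2 & q1)))}.
(q3 & (~q3 | ~q2)): α-rule — add q3, (~q3 | ~q2).
~(~q1 | (q3 <-> (~q2 & q1))): α-rule — add ~~q1, ~(q3 <-> (~q2 & q1)).
(q1 | q1): β-rule — branch into q1  //  q1.
  branch 1 (add q1):
    (q4 | (~q3 -> q4)): β-rule — branch into q4  //  (~q3 -> q4).
      branch 1.1 (add q4):
        (~q3 | ~q2): β-rule — branch into ~q3  //  ~q2.
          branch 1.1.1 (add ~q3):
            × closes — contains both q3 and ~q3.
          branch 1.1.2 (add ~q2):
            ~(q3 <-> (~q2 & q1)): β-rule — branch into q3, ~(~q2 & q1)  //  ~q3, (~q2 & q1).
              branch 1.1.2.1 (add q3, ~(~q2 & q1)):
                ~(~q2 & q1): β-rule — branch into ~~q2  //  ~q1.
                  branch 1.1.2.1.1 (add ~~q2):
                    × closes — contains both q2 and ~q2.
                  branch 1.1.2.1.2 (add ~q1):
                    × closes — contains both q1 and ~q1.
              branch 1.1.2.2 (add ~q3, (~q2 & q1)):
                × closes — contains both q3 and ~q3.
      branch 1.2 (add (~q3 -> q4)):
        (~q3 | ~q2): β-rule — branch into ~q3  //  ~q2.
          branch 1.2.1 (add ~q3):
            × closes — contains both q3 and ~q3.
          branch 1.2.2 (add ~q2):
            ~(q3 <-> (~q2 & q1)): β-rule — branch into q3, ~(~q2 & q1)  //  ~q3, (~q2 & q1).
              branch 1.2.2.1 (add q3, ~(~q2 & q1)):
                (~q3 -> q4): β-rule — branch into ~~q3  //  q4.
                  branch 1.2.2.1.1 (add ~~q3):
                    ~(~q2 & q1): β-rule — branch into ~~q2  //  ~q1.
                      branch 1.2.2.1.1.1 (add ~~q2):
                        × closes — contains both q2 and ~q2.
                      branch 1.2.2.1.1.2 (add ~q1):
                        × closes — contains both q1 and ~q1.
                  branch 1.2.2.1.2 (add q4):
                    ~(~q2 & q1): β-rule — branch into ~~q2  //  ~q1.
                      branch 1.2.2.1.2.1 (add ~~q2):
                        × closes — contains both q2 and ~q2.
                      branch 1.2.2.1.2.2 (add ~q1):
                        × closes — contains both q1 and ~q1.
              branch 1.2.2.2 (add ~q3, (~q2 & q1)):
                × closes — contains both q3 and ~q3.
  branch 2 (add q1):
    (q4 | (~q3 -> q4)): β-rule — branch into q4  //  (~q3 -> q4).
      branch 2.1 (add q4):
        (~q3 | ~q2): β-rule — branch into ~q3  //  ~q2.
          branch 2.1.1 (add ~q3):
            × closes — contains both q3 and ~q3.
          branch 2.1.2 (add ~q2):
            ~(q3 <-> (~q2 & q1)): β-rule — branch into q3, ~(~q2 & q1)  //  ~q3, (~q2 & q1).
              branch 2.1.2.1 (add q3, ~(~q2 & q1)):
                ~(~q2 & q1): β-rule — branch into ~~q2  //  ~q1.
                  branch 2.1.2.1.1 (add ~~q2):
                    × closes — contains both q2 and ~q2.
                  branch 2.1.2.1.2 (add ~q1):
                    × closes — contains both q1 and ~q1.
              branch 2.1.2.2 (add ~q3, (~q2 & q1)):
                × closes — contains both q3 and ~q3.
      branch 2.2 (add (~q3 -> q4)):
        (~q3 | ~q2): β-rule — branch into ~q3  //  ~q2.
          branch 2.2.1 (add ~q3):
            × closes — contains both q3 and ~q3.
          branch 2.2.2 (add ~q2):
            ~(q3 <-> (~q2 & q1)): β-rule — branch into q3, ~(~q2 & q1)  //  ~q3, (~q2 & q1).
              branch 2.2.2.1 (add q3, ~(~q2 & q1)):
                (~q3 -> q4): β-rule — branch into ~~q3  //  q4.
                  branch 2.2.2.1.1 (add ~~q3):
                    ~(~q2 & q1): β-rule — branch into ~~q2  //  ~q1.
                      branch 2.2.2.1.1.1 (add ~~q2):
                        × closes — contains both q2 and ~q2.
                      branch 2.2.2.1.1.2 (add ~q1):
                        × closes — contains both q1 and ~q1.
                  branch 2.2.2.1.2 (add q4):
                    ~(~q2 & q1): β-rule — branch into ~~q2  //  ~q1.
                      branch 2.2.2.1.2.1 (add ~~q2):
                        × closes — contains both q2 and ~q2.
                      branch 2.2.2.1.2.2 (add ~q1):
                        × closes — contains both q1 and ~q1.
              branch 2.2.2.2 (add ~q3, (~q2 & q1)):
                × closes — contains both q3 and ~q3.
All 20 branches close.
Every branch closed, so the premises entail the conclusion.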